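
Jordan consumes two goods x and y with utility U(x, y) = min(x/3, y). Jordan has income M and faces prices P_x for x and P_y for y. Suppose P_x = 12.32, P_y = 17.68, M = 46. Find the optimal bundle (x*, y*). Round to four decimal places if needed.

x* = 2.5256, y* = 0.8419

Leontief preferences: the optimum is at the kink where x/3 = y/1, i.e. y = (1/3)·x.
Budget: P_x·x + P_y·(1/3)·x = M, so (3·P_x + P_y)·x = 3·M.
Demand: x*(P_x,P_y,M) = 3·M/(3·P_x + P_y), y* = M/(3·P_x + P_y).
Here 3·12.32 + 17.68 = 54.64, giving x* = 2.5256 and y* = 0.8419.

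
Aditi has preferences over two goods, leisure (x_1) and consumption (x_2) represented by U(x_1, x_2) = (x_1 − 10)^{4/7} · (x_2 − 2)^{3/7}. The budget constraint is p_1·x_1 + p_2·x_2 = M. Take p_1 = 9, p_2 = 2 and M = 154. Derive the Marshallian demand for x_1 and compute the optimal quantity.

x_1* = 13.8095

Substituting into the budget: x_1* = 10 + 4/7·(M − 10·p_1 − 2·p_2)/p_1, and x_2* = 2 + 3/7·(…)/p_2.
Discretionary income = 154 − 10·9 − 2·2 = 60; x_1* = 10 + 4/7·60/9 = 13.8095.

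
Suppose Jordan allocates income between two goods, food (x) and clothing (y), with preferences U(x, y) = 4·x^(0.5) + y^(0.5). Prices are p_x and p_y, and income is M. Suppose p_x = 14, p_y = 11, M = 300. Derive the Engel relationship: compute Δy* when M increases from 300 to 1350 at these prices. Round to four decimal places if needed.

From the CES first-order condition, 4·(y/x)^(0.5) = p_x/p_y.
Solve for the ratio: y/x = [(1/4)·p_x/p_y]^(2).
Substitute y = (y/x)·x into the budget: x* = M/(p_x + p_y·(y/x)).
Numerically y/x = 0.10124, so x* = 300/(14 + 11·0.10124) = 19.8496 and y* = 0.10124·19.8496 = 2.0096.
At M' = 1350: y* = 9.0431. Change: 9.0431 − 2.0096 = 7.0335.

Δy* = 7.0335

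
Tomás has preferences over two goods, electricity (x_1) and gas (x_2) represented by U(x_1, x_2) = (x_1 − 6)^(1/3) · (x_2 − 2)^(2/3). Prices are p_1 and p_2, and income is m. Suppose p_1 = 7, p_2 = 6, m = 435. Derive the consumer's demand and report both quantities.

Let x_1' = x_1−6, x_2' = x_2−2. MRS = (1/2)·x_2'/x_1' = p_1/p_2.
After buying the subsistence bundle (6, 2), a share 1/3 of the remaining income goes to x_1: x_1* = 6 + 1/3·(m − 6p_1 − 2p_2)/p_1.
Discretionary income = 435 − 6·7 − 2·6 = 381; x_1* = 6 + 1/3·381/7 = 24.1429; x_2* = 2 + 2/3·381/6 = 44.3333.

x_1* = 24.1429, x_2* = 44.3333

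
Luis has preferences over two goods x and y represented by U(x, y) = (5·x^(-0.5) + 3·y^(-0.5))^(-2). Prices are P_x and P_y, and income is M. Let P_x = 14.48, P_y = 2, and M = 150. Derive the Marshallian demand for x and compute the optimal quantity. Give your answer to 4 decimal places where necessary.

x* = 7.574

With the ratio pinned down, the budget gives x* = M/(P_x + P_y·(y/x)) and y* = (y/x)·x*.
Numerically y/x = 2.662318, so x* = 150/(14.48 + 2·2.662318) = 7.574.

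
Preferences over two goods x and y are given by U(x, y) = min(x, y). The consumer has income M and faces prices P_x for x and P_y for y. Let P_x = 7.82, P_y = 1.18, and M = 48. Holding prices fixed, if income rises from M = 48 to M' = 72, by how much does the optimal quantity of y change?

Demand: x*(P_x,P_y,M) = M/(P_x + P_y), y* = M/(P_x + P_y).
Here 7.82 + 1.18 = 9, giving y* = 5.3333.
At M' = 72: y* = 8. Change: 8 − 5.3333 = 2.6667.

Δy* = 2.6667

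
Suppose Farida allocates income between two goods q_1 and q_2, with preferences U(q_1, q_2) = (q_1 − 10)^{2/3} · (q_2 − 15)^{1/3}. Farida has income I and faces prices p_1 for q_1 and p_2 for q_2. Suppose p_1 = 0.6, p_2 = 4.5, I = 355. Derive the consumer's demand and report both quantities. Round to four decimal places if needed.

This is Cobb-Douglas in (q_1−10, q_2−15): tangency gives 2/3·p_2·(q_2−15) = 1/3·p_1·(q_1−10).
Substituting into the budget: q_1* = 10 + 2/3·(I − 10·p_1 − 15·p_2)/p_1, and q_2* = 15 + 1/3·(…)/p_2.
Discretionary income = 355 − 10·0.6 − 15·4.5 = 281.5; q_1* = 10 + 2/3·281.5/0.6 = 322.7778; q_2* = 15 + 1/3·281.5/4.5 = 35.8519.

q_1* = 322.7778, q_2* = 35.8519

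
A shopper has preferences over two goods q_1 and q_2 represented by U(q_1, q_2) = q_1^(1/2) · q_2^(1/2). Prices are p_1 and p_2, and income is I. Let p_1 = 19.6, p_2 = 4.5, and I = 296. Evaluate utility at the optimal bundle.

V = 15.759

Tangency: MRS = q_2/q_1 = p_1/p_2.
So 0.5·p_2·q_2 = 0.5·p_1·q_1; combined with the budget, a share 0.5 of income goes to q_1.
Demand: q_1*(p_1,p_2,I) = 0.5·I/p_1 and q_2* = 0.5·I/p_2.
At p_1=19.6, p_2=4.5, I=296: q_1* = 0.5·296/19.6 = 7.551, q_2* = 32.8889.
Utility at the optimum: U(7.551, 32.8889) = 15.759.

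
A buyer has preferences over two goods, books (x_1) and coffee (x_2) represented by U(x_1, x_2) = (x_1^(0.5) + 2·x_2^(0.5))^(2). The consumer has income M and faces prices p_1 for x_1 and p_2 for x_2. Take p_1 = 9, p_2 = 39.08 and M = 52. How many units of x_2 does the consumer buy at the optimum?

x_2* = 0.638

MRS = MU_x_1/MU_x_2 = (1/2)·(x_2/x_1)^(0.5). Set equal to p_1/p_2.
Hence x_2/x_1 = (2·p_1/p_2)^(1/(0.5)), i.e. raised to the 2 power.
With the ratio pinned down, the budget gives x_1* = M/(p_1 + p_2·(x_2/x_1)) and x_2* = (x_2/x_1)·x_1*.
Numerically x_2/x_1 = 0.212147, so x_1* = 52/(9 + 39.08·0.212147) = 3.0074 and x_2* = 0.212147·3.0074 = 0.638.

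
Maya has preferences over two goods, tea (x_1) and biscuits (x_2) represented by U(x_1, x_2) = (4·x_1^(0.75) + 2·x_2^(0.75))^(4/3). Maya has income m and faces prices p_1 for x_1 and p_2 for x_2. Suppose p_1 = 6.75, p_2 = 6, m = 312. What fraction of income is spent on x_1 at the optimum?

share on x_1 = 0.9183

MU_x_1 ∝ 4·x_1^(-0.25), MU_x_2 ∝ 2·x_2^(-0.25), so MRS = 2·(x_2/x_1)^(0.25) = p_1/p_2.
Hence x_2/x_1 = ((1/2)·p_1/p_2)^(1/(0.25)), i.e. raised to the 4 power.
Substitute x_2 = (x_2/x_1)·x_1 into the budget: x_1* = m/(p_1 + p_2·(x_2/x_1)).
Numerically x_2/x_1 = 0.100113, so x_1* = 312/(6.75 + 6·0.100113) = 42.4451 and x_2* = 0.100113·42.4451 = 4.2493.
Expenditure on x_1: 6.75·42.4451 = 286.5042; share = 0.9183.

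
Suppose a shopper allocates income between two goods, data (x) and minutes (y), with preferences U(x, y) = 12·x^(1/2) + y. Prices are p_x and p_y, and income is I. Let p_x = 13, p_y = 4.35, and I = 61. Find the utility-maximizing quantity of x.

x* = 4.0308

MU_x = 6/√x, MU_y = 1. Tangency: 6/√x = p_x/p_y.
Solve: √x = 6·p_y/p_x, so x*(p_x,p_y) = (6·p_y/p_x)², and y* = (I − p_x·x*)/p_y.
Plugging in: x* = (6·4.35/13)² = 4.0308.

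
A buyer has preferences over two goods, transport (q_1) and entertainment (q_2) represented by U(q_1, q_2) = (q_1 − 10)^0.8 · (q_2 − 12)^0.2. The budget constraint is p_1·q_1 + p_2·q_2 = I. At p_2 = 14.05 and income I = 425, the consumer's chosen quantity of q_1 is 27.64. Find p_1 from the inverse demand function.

p_1 = 8

Let q_1' = q_1−10, q_2' = q_2−12. MRS = 4·q_2'/q_1' = p_1/p_2.
Substituting into the budget: q_1* = 10 + 0.8·(I − 10·p_1 − 12·p_2)/p_1, and q_2* = 12 + 0.2·(…)/p_2.
Set q_1* = 27.64 in the demand function and solve for p_1: p_1 = 8.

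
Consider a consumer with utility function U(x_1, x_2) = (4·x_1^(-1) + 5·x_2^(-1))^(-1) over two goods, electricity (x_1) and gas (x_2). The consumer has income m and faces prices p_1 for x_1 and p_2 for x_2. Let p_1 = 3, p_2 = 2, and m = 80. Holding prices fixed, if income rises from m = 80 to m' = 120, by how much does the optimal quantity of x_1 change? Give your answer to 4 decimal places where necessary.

MU_x_1 ∝ 4·x_1^(-2), MU_x_2 ∝ 5·x_2^(-2), so MRS = (4/5)·(x_2/x_1)^(2) = p_1/p_2.
Hence x_2/x_1 = ((5/4)·p_1/p_2)^(1/(2)), i.e. raised to the 0.5 power.
Substitute x_2 = (x_2/x_1)·x_1 into the budget: x_1* = m/(p_1 + p_2·(x_2/x_1)).
Numerically x_2/x_1 = 1.369306, so x_1* = 80/(3 + 2·1.369306) = 13.9407.
At m' = 120: x_1* = 20.911. Change: 20.911 − 13.9407 = 6.9703.

Δx_1* = 6.9703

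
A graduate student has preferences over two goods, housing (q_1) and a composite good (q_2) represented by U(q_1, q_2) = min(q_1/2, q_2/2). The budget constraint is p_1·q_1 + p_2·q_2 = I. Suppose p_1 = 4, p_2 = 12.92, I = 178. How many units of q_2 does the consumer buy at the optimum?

With perfect complements, no substitution: consume in ratio q_1:q_2 = 2:2.
Budget: p_1·q_1 + p_2·q_1 = I, so (2·p_1 + 2·p_2)·q_1 = 2·I.
Demand: q_1*(p_1,p_2,I) = 2·I/(2·p_1 + 2·p_2), q_2* = 2·I/(2·p_1 + 2·p_2).
Here 2·4 + 2·12.92 = 33.84, giving q_2* = 10.5201.

q_2* = 10.5201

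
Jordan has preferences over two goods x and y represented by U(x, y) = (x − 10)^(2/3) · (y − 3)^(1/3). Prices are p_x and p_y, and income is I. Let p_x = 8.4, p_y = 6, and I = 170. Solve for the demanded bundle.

x* = 15.3968, y* = 6.7778

Discretionary income = 170 − 10·8.4 − 3·6 = 68; x* = 10 + 2/3·68/8.4 = 15.3968; y* = 3 + 1/3·68/6 = 6.7778.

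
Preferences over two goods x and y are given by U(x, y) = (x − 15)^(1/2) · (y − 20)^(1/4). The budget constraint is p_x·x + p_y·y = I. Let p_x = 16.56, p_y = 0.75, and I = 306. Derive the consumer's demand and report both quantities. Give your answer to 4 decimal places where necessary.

MRS = 2·(y−20)/(x−15). Tangency with p_x/p_y gives y−20 = (1/2)·(p_x/p_y)·(x−15).
Substituting into the budget: x* = 15 + 2/3·(I − 15·p_x − 20·p_y)/p_x, and y* = 20 + 1/3·(…)/p_y.
Discretionary income = 306 − 15·16.56 − 20·0.75 = 42.6; x* = 15 + 2/3·42.6/16.56 = 16.715; y* = 20 + 1/3·42.6/0.75 = 38.9333.

x* = 16.715, y* = 38.9333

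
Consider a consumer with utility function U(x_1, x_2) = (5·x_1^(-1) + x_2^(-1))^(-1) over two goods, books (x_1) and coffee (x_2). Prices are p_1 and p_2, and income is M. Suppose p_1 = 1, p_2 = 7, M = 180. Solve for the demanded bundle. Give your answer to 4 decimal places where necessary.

x_1* = 82.4472, x_2* = 13.9361

From the CES first-order condition, 5·(x_2/x_1)^(2) = p_1/p_2.
Solve for the ratio: x_2/x_1 = [(1/5)·p_1/p_2]^(0.5).
With the ratio pinned down, the budget gives x_1* = M/(p_1 + p_2·(x_2/x_1)) and x_2* = (x_2/x_1)·x_1*.
Numerically x_2/x_1 = 0.169031, so x_1* = 180/(1 + 7·0.169031) = 82.4472 and x_2* = 0.169031·82.4472 = 13.9361.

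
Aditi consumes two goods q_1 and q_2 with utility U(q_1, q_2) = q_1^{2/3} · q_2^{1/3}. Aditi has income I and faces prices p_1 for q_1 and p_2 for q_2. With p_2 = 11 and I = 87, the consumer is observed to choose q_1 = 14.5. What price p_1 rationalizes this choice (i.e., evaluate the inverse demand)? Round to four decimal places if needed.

p_1 = 4

MU_q_1/MU_q_2 = (2/3·q_2)/(1/3·q_1); tangency sets this equal to p_1/p_2.
Rearranging, p_2·q_2 = (1/2)·p_1·q_1. Substituting into the budget gives p_1·q_1·(1 + (1/2)) = I.
Demand: q_1*(p_1,p_2,I) = 2/3·I/p_1 and q_2* = 1/3·I/p_2.
Set q_1* = 14.5 in the demand function and solve for p_1: p_1 = 4.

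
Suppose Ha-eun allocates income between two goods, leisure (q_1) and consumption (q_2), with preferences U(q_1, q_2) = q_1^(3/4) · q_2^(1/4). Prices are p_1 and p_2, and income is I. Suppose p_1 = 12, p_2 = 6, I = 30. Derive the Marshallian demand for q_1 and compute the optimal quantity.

q_1* = 1.875

The MRS is 3·q_2/q_1. Set MRS = p_1/p_2.
So 0.75·p_2·q_2 = 0.25·p_1·q_1; combined with the budget, a share 0.75 of income goes to q_1.
Demand: q_1*(p_1,p_2,I) = 0.75·I/p_1 and q_2* = 0.25·I/p_2.
At p_1=12, p_2=6, I=30: q_1* = 0.75·30/12 = 1.875.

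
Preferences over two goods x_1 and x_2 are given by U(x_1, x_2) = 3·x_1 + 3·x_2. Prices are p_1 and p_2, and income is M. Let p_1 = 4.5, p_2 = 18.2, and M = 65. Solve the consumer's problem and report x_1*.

x_1* = 14.4444

Linear utility — the consumer picks whichever good has higher MU/price: 3/4.5 = 0.6667 vs 3/18.2 = 0.1648.
x_1 gives more utility per dollar, so spend all income on x_1: x_1* = M/p_1, x_2* = 0.
Numerically: x_1* = 14.4444, x_2* = 0.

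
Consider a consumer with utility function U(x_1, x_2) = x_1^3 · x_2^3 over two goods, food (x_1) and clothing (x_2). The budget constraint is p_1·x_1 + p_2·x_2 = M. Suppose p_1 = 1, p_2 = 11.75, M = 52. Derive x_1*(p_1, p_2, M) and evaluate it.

x_1* = 26

At p_1=1, p_2=11.75, M=52: x_1* = 0.5·52/1 = 26.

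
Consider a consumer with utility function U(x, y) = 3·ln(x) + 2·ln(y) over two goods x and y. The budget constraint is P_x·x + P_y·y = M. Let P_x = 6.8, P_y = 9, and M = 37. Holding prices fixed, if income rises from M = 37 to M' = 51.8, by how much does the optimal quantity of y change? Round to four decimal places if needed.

Δy* = 0.6578

The MRS is (3/2)·y/x. Set MRS = P_x/P_y.
So 3·P_y·y = 2·P_x·x; combined with the budget, a share 0.6 of income goes to x.
Demand: x*(P_x,P_y,M) = 0.6·M/P_x and y* = 0.4·M/P_y.
At P_x=6.8, P_y=9, M=37: y* = 0.4·37/9 = 1.6444.
At M' = 51.8: y* = 2.3022. Change: 2.3022 − 1.6444 = 0.6578.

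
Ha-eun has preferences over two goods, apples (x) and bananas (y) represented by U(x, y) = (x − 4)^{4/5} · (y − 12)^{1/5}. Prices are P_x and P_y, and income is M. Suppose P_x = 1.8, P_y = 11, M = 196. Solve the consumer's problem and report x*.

x* = 29.2444

Substituting into the budget: x* = 4 + 0.8·(M − 4·P_x − 12·P_y)/P_x, and y* = 12 + 0.2·(…)/P_y.
Discretionary income = 196 − 4·1.8 − 12·11 = 56.8; x* = 4 + 0.8·56.8/1.8 = 29.2444.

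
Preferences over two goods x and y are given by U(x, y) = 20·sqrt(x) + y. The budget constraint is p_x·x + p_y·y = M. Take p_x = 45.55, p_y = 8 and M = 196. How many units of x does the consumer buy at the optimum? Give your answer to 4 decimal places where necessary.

x* = 3.0846

Set MRS = p_x/p_y: 10·x^(−1/2) = p_x/p_y.
Solve: √x = 10·p_y/p_x, so x*(p_x,p_y) = (10·p_y/p_x)², and y* = (M − p_x·x*)/p_y.
Plugging in: x* = (10·8/45.55)² = 3.0846.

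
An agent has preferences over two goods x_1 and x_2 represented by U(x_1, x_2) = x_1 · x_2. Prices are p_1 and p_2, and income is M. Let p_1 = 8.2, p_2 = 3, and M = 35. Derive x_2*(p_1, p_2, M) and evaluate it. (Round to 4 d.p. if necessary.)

Demand: x_1*(p_1,p_2,M) = 0.5·M/p_1 and x_2* = 0.5·M/p_2.
At p_1=8.2, p_2=3, M=35: x_2* = 0.5·35/3 = 5.8333.

x_2* = 5.8333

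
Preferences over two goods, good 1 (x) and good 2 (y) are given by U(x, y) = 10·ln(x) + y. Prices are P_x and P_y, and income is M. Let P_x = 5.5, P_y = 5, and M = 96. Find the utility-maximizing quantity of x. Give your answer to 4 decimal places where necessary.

x* = 9.0909

Set MRS = P_x/P_y: (10/x)/1 = P_x/P_y.
So x*(P_x,P_y) = 10·P_y/P_x, independent of income; and y* = (M − 10·P_y)/P_y.
At the given prices: x* = 10·5/5.5 = 9.0909.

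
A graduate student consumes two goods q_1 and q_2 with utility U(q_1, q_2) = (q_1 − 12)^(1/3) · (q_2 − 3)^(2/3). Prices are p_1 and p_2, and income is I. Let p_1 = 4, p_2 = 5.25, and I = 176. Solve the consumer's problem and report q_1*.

q_1* = 21.3542

MRS = (1/2)·(q_2−3)/(q_1−12). Tangency with p_1/p_2 gives q_2−3 = 2·(p_1/p_2)·(q_1−12).
Substituting into the budget: q_1* = 12 + 1/3·(I − 12·p_1 − 3·p_2)/p_1, and q_2* = 3 + 2/3·(…)/p_2.
Discretionary income = 176 − 12·4 − 3·5.25 = 112.25; q_1* = 12 + 1/3·112.25/4 = 21.3542.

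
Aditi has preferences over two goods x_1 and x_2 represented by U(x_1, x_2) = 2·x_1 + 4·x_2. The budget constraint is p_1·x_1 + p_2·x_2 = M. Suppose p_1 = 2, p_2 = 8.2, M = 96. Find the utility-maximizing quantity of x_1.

x_1 gives more utility per dollar, so spend all income on x_1: x_1* = M/p_1, x_2* = 0.
Numerically: x_1* = 48, x_2* = 0.

x_1* = 48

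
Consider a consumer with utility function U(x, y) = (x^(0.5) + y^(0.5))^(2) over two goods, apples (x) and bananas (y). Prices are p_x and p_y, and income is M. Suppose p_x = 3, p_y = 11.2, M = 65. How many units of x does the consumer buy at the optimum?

MU_x ∝ x^(-0.5), MU_y ∝ y^(-0.5), so MRS = (y/x)^(0.5) = p_x/p_y.
Solve for the ratio: y/x = [p_x/p_y]^(2).
With the ratio pinned down, the budget gives x* = M/(p_x + p_y·(y/x)) and y* = (y/x)·x*.
Numerically y/x = 0.071747, so x* = 65/(3 + 11.2·0.071747) = 17.0892.

x* = 17.0892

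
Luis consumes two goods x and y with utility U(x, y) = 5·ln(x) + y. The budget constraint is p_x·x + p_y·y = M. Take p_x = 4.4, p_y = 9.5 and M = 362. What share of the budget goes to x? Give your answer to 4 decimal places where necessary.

Set MRS = p_x/p_y: (5/x)/1 = p_x/p_y.
So x*(p_x,p_y) = 5·p_y/p_x, independent of income; and y* = (M − 5·p_y)/p_y.
At the given prices: x* = 5·9.5/4.4 = 10.7955, and y* = 33.1053.
Expenditure on x: 4.4·10.7955 = 47.5; share = 0.1312.

share on x = 0.1312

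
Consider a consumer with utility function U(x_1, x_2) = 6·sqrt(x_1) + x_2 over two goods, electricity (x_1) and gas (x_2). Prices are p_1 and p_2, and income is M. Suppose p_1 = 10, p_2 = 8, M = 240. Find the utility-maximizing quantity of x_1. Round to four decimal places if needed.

x_1* = 5.76

Solve: √x_1 = 3·p_2/p_1, so x_1*(p_1,p_2) = (3·p_2/p_1)², and x_2* = (M − p_1·x_1*)/p_2.
Plugging in: x_1* = (3·8/10)² = 5.76.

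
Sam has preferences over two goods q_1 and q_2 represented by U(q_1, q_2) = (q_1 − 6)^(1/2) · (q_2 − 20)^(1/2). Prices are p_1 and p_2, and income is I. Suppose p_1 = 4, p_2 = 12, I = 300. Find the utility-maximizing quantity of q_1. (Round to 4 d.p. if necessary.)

q_1* = 10.5

After buying the subsistence bundle (6, 20), a share 0.5 of the remaining income goes to q_1: q_1* = 6 + 0.5·(I − 6p_1 − 20p_2)/p_1.
Discretionary income = 300 − 6·4 − 20·12 = 36; q_1* = 6 + 0.5·36/4 = 10.5.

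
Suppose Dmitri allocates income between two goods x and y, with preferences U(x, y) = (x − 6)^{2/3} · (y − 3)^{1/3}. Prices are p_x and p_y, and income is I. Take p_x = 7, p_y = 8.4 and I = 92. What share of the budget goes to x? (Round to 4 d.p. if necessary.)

share on x = 0.6362

Let x' = x−6, y' = y−3. MRS = 2·y'/x' = p_x/p_y.
After buying the subsistence bundle (6, 3), a share 2/3 of the remaining income goes to x: x* = 6 + 2/3·(I − 6p_x − 3p_y)/p_x.
Discretionary income = 92 − 6·7 − 3·8.4 = 24.8; x* = 6 + 2/3·24.8/7 = 8.3619; y* = 3 + 1/3·24.8/8.4 = 3.9841.
Expenditure on x: 7·8.3619 = 58.5333; share = 0.6362.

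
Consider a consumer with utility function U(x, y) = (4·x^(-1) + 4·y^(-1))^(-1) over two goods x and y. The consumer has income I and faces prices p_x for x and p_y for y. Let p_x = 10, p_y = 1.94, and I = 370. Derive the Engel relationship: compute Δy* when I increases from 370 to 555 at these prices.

MU_x ∝ 4·x^(-2), MU_y ∝ 4·y^(-2), so MRS = (y/x)^(2) = p_x/p_y.
Solve for the ratio: y/x = [p_x/p_y]^(0.5).
With the ratio pinned down, the budget gives x* = I/(p_x + p_y·(y/x)) and y* = (y/x)·x*.
Numerically y/x = 2.270383, so x* = 370/(10 + 1.94·2.270383) = 25.6863 and y* = 2.270383·25.6863 = 58.3178.
At I' = 555: y* = 87.4767. Change: 87.4767 − 58.3178 = 29.1589.

Δy* = 29.1589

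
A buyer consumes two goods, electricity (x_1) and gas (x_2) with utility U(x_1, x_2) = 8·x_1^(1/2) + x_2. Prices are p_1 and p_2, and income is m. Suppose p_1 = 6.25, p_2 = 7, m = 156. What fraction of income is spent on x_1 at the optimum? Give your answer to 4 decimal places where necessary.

share on x_1 = 0.8041

Utility is quasi-linear in x_2; the FOC for x_1 is 4/√x_1 = p_1/p_2.
Solve: √x_1 = 4·p_2/p_1, so x_1*(p_1,p_2) = (4·p_2/p_1)², and x_2* = (m − p_1·x_1*)/p_2.
Plugging in: x_1* = (4·7/6.25)² = 20.0704, x_2* = 4.3657.
Expenditure on x_1: 6.25·20.0704 = 125.44; share = 0.8041.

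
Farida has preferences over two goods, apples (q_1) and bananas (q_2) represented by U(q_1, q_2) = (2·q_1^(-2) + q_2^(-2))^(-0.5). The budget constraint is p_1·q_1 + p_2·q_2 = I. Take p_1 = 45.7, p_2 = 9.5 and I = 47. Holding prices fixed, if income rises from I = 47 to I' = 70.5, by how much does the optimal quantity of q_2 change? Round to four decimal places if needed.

Δq_2* = 0.5389

MRS = MU_q_1/MU_q_2 = 2·(q_2/q_1)^(3). Set equal to p_1/p_2.
Hence q_2/q_1 = ((1/2)·p_1/p_2)^(1/(3)), i.e. raised to the 1/3 power.
With the ratio pinned down, the budget gives q_1* = I/(p_1 + p_2·(q_2/q_1)) and q_2* = (q_2/q_1)·q_1*.
Numerically q_2/q_1 = 1.339844, so q_1* = 47/(45.7 + 9.5·1.339844) = 0.8044 and q_2* = 1.339844·0.8044 = 1.0778.
At I' = 70.5: q_2* = 1.6167. Change: 1.6167 − 1.0778 = 0.5389.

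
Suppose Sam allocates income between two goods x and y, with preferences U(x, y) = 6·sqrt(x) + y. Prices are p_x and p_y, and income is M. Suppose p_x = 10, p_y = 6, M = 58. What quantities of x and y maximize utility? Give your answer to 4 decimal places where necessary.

Thus x* = (3·p_y/p_x)² — independent of M — with the rest of income spent on y.
Plugging in: x* = (3·6/10)² = 3.24, y* = 4.2667.

x* = 3.24, y* = 4.2667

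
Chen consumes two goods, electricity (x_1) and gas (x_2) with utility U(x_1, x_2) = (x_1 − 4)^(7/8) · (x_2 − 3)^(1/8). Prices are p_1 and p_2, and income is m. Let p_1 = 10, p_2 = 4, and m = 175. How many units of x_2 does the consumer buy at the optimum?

x_2* = 6.8438

This is Cobb-Douglas in (x_1−4, x_2−3): tangency gives 0.875·p_2·(x_2−3) = 0.125·p_1·(x_1−4).
After buying the subsistence bundle (4, 3), a share 0.875 of the remaining income goes to x_1: x_1* = 4 + 0.875·(m − 4p_1 − 3p_2)/p_1.
Discretionary income = 175 − 4·10 − 3·4 = 123; x_2* = 3 + 0.125·123/4 = 6.8438.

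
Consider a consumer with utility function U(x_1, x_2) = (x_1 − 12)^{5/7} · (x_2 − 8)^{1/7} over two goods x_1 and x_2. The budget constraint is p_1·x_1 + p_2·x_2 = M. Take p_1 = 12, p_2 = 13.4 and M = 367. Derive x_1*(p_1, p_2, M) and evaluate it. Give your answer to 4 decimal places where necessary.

This is Cobb-Douglas in (x_1−12, x_2−8): tangency gives 5/7·p_2·(x_2−8) = 1/7·p_1·(x_1−12).
Substituting into the budget: x_1* = 12 + 5/6·(M − 12·p_1 − 8·p_2)/p_1, and x_2* = 8 + 1/6·(…)/p_2.
Discretionary income = 367 − 12·12 − 8·13.4 = 115.8; x_1* = 12 + 5/6·115.8/12 = 20.0417.

x_1* = 20.0417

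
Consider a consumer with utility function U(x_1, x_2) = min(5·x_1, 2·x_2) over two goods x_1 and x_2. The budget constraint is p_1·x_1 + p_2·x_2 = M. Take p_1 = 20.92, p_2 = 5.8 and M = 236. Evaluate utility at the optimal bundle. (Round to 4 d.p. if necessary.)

V = 33.3145

Leontief preferences: the optimum is at the kink where x_1/2 = x_2/5, i.e. x_2 = (5/2)·x_1.
Budget: p_1·x_1 + p_2·(5/2)·x_1 = M, so (2·p_1 + 5·p_2)·x_1 = 2·M.
Demand: x_1*(p_1,p_2,M) = 2·M/(2·p_1 + 5·p_2), x_2* = 5·M/(2·p_1 + 5·p_2).
Here 2·20.92 + 5·5.8 = 70.84, giving x_1* = 6.6629 and x_2* = 16.6573.
Utility at the optimum: U(6.6629, 16.6573) = 33.3145.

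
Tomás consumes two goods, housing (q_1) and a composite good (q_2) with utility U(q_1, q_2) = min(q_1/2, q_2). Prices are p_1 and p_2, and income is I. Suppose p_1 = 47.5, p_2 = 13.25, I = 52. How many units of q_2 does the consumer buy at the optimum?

q_2* = 0.4804

With perfect complements, no substitution: consume in ratio q_1:q_2 = 2:1.
Budget: p_1·q_1 + p_2·(1/2)·q_1 = I, so (2·p_1 + p_2)·q_1 = 2·I.
Demand: q_1*(p_1,p_2,I) = 2·I/(2·p_1 + p_2), q_2* = I/(2·p_1 + p_2).
Here 2·47.5 + 13.25 = 108.25, giving q_2* = 0.4804.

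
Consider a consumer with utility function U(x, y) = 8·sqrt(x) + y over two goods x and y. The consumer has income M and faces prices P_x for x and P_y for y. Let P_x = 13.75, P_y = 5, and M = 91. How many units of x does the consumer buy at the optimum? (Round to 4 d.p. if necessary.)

Set MRS = P_x/P_y: 4·x^(−1/2) = P_x/P_y.
Thus x* = (4·P_y/P_x)² — independent of M — with the rest of income spent on y.
Plugging in: x* = (4·5/13.75)² = 2.1157.

x* = 2.1157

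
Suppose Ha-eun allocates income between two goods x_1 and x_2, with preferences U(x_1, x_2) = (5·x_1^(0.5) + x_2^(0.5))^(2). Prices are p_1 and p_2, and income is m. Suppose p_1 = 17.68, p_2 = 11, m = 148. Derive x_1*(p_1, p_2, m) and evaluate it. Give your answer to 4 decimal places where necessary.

MRS = MU_x_1/MU_x_2 = 5·(x_2/x_1)^(0.5). Set equal to p_1/p_2.
Hence x_2/x_1 = ((1/5)·p_1/p_2)^(1/(0.5)), i.e. raised to the 2 power.
Substitute x_2 = (x_2/x_1)·x_1 into the budget: x_1* = m/(p_1 + p_2·(x_2/x_1)).
Numerically x_2/x_1 = 0.103333, so x_1* = 148/(17.68 + 11·0.103333) = 7.8654.

x_1* = 7.8654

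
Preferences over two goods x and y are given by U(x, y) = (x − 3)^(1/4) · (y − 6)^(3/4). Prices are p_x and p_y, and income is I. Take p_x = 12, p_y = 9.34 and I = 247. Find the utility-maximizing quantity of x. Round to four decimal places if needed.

Let x' = x−3, y' = y−6. MRS = (1/3)·y'/x' = p_x/p_y.
Substituting into the budget: x* = 3 + 0.25·(I − 3·p_x − 6·p_y)/p_x, and y* = 6 + 0.75·(…)/p_y.
Discretionary income = 247 − 3·12 − 6·9.34 = 154.96; x* = 3 + 0.25·154.96/12 = 6.2283.

x* = 6.2283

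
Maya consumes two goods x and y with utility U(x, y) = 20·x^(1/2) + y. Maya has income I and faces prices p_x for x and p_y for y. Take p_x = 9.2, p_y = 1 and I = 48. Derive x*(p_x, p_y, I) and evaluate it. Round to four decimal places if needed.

x* = 1.1815

Set MRS = p_x/p_y: 10·x^(−1/2) = p_x/p_y.
Thus x* = (10·p_y/p_x)² — independent of I — with the rest of income spent on y.
Plugging in: x* = (10·1/9.2)² = 1.1815.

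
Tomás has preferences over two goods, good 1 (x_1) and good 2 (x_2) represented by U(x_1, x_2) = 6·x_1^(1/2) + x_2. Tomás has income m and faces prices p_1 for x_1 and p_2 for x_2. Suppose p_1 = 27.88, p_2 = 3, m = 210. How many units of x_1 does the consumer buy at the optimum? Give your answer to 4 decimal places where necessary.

x_1* = 0.1042

Utility is quasi-linear in x_2; the FOC for x_1 is 3/√x_1 = p_1/p_2.
Thus x_1* = (3·p_2/p_1)² — independent of m — with the rest of income spent on x_2.
Plugging in: x_1* = (3·3/27.88)² = 0.1042.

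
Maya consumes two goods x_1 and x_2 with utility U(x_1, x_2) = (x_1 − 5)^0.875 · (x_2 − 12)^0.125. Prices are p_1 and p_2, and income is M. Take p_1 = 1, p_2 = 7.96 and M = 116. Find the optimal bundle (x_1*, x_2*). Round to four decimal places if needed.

Let x_1' = x_1−5, x_2' = x_2−12. MRS = 7·x_2'/x_1' = p_1/p_2.
After buying the subsistence bundle (5, 12), a share 0.875 of the remaining income goes to x_1: x_1* = 5 + 0.875·(M − 5p_1 − 12p_2)/p_1.
Discretionary income = 116 − 5·1 − 12·7.96 = 15.48; x_1* = 5 + 0.875·15.48/1 = 18.545; x_2* = 12 + 0.125·15.48/7.96 = 12.2431.

x_1* = 18.545, x_2* = 12.2431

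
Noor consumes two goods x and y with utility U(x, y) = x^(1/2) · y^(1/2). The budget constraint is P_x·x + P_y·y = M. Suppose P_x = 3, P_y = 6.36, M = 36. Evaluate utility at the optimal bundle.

V = 4.1208

MU_x/MU_y = (0.5·y)/(0.5·x); tangency sets this equal to P_x/P_y.
So 0.5·P_y·y = 0.5·P_x·x; combined with the budget, a share 0.5 of income goes to x.
Demand: x*(P_x,P_y,M) = 0.5·M/P_x and y* = 0.5·M/P_y.
At P_x=3, P_y=6.36, M=36: x* = 0.5·36/3 = 6, y* = 2.8302.
Utility at the optimum: U(6, 2.8302) = 4.1208.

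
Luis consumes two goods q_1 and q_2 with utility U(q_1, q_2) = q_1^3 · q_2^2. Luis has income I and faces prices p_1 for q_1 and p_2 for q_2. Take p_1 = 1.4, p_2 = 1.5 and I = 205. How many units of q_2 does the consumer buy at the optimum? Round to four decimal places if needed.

q_2* = 54.6667

MU_q_1/MU_q_2 = (3·q_2)/(2·q_1); tangency sets this equal to p_1/p_2.
So 3·p_2·q_2 = 2·p_1·q_1; combined with the budget, a share 0.6 of income goes to q_1.
Demand: q_1*(p_1,p_2,I) = 0.6·I/p_1 and q_2* = 0.4·I/p_2.
At p_1=1.4, p_2=1.5, I=205: q_2* = 0.4·205/1.5 = 54.6667.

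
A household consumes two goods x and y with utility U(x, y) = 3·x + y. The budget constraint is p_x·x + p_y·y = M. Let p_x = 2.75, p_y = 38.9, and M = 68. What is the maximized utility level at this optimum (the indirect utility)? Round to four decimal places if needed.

x gives more utility per dollar, so spend all income on x: x* = M/p_x, y* = 0.
Numerically: x* = 24.7273, y* = 0.
Utility at the optimum: U(24.7273, 0) = 74.1818.

V = 74.1818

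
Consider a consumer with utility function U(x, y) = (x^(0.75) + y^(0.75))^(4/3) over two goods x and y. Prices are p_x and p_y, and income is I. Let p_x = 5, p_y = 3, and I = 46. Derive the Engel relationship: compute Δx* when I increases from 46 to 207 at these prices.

From the CES first-order condition, (y/x)^(0.25) = p_x/p_y.
Hence y/x = (p_x/p_y)^(1/(0.25)), i.e. raised to the 4 power.
Substitute y = (y/x)·x into the budget: x* = I/(p_x + p_y·(y/x)).
Numerically y/x = 7.716049, so x* = 46/(5 + 3·7.716049) = 1.6342.
At I' = 207: x* = 7.3539. Change: 7.3539 − 1.6342 = 5.7197.

Δx* = 5.7197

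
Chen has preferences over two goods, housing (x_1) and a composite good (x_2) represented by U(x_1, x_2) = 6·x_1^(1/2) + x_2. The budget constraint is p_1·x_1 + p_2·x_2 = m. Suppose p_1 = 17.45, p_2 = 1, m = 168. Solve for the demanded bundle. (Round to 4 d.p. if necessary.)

x_1* = 0.0296, x_2* = 167.4842

Set MRS = p_1/p_2: 3·x_1^(−1/2) = p_1/p_2.
Solve: √x_1 = 3·p_2/p_1, so x_1*(p_1,p_2) = (3·p_2/p_1)², and x_2* = (m − p_1·x_1*)/p_2.
Plugging in: x_1* = (3·1/17.45)² = 0.0296, x_2* = 167.4842.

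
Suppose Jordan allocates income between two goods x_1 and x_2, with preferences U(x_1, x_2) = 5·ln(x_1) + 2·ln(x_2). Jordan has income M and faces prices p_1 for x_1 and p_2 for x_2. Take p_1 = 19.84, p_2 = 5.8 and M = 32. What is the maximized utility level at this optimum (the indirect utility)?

The MRS is (5/2)·x_2/x_1. Set MRS = p_1/p_2.
Rearranging, p_2·x_2 = (2/5)·p_1·x_1. Substituting into the budget gives p_1·x_1·(1 + (2/5)) = M.
Demand: x_1*(p_1,p_2,M) = 5/7·M/p_1 and x_2* = 2/7·M/p_2.
At p_1=19.84, p_2=5.8, M=32: x_1* = 5/7·32/19.84 = 1.1521, x_2* = 1.5764.
Utility at the optimum: U(1.1521, 1.5764) = 1.618.

V = 1.618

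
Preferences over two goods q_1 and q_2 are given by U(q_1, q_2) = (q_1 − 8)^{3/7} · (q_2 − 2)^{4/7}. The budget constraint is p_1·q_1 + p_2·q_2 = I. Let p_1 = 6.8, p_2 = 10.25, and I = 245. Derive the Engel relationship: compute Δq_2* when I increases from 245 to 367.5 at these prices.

Δq_2* = 6.8293

This is Cobb-Douglas in (q_1−8, q_2−2): tangency gives 3/7·p_2·(q_2−2) = 4/7·p_1·(q_1−8).
After buying the subsistence bundle (8, 2), a share 3/7 of the remaining income goes to q_1: q_1* = 8 + 3/7·(I − 8p_1 − 2p_2)/p_1.
Discretionary income = 245 − 8·6.8 − 2·10.25 = 170.1; q_2* = 2 + 4/7·170.1/10.25 = 11.4829.
At I' = 367.5: q_2* = 18.3122. Change: 18.3122 − 11.4829 = 6.8293.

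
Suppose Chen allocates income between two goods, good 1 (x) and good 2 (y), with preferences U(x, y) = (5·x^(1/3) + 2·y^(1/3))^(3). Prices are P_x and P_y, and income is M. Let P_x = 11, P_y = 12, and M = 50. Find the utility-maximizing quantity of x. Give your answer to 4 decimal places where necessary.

x* = 3.6592

MRS = MU_x/MU_y = (5/2)·(y/x)^(2/3). Set equal to P_x/P_y.
Solve for the ratio: y/x = [(2/5)·P_x/P_y]^(1.5).
With the ratio pinned down, the budget gives x* = M/(P_x + P_y·(y/x)) and y* = (y/x)·x*.
Numerically y/x = 0.222028, so x* = 50/(11 + 12·0.222028) = 3.6592.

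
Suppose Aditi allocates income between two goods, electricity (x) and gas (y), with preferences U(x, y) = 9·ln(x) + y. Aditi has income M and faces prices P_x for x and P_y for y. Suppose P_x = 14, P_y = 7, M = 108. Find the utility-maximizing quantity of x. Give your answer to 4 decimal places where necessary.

x* = 4.5

At the given prices: x* = 9·7/14 = 4.5.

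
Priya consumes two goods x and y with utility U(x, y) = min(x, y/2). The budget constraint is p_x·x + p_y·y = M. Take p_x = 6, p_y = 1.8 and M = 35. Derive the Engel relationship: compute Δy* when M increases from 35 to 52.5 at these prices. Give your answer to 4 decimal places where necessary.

With perfect complements, no substitution: consume in ratio x:y = 1:2.
Budget: p_x·x + p_y·2·x = M, so (p_x + 2·p_y)·x = M.
Demand: x*(p_x,p_y,M) = M/(p_x + 2·p_y), y* = 2·M/(p_x + 2·p_y).
Here 6 + 2·1.8 = 9.6, giving y* = 7.2917.
At M' = 52.5: y* = 10.9375. Change: 10.9375 − 7.2917 = 3.6458.

Δy* = 3.6458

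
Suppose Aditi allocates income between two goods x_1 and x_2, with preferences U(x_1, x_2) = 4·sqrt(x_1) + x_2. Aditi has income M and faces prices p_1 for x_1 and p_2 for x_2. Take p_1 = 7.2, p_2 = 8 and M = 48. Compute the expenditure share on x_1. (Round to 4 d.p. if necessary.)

share on x_1 = 0.7407

Utility is quasi-linear in x_2; the FOC for x_1 is 2/√x_1 = p_1/p_2.
Solve: √x_1 = 2·p_2/p_1, so x_1*(p_1,p_2) = (2·p_2/p_1)², and x_2* = (M − p_1·x_1*)/p_2.
Plugging in: x_1* = (2·8/7.2)² = 4.9383, x_2* = 1.5556.
Expenditure on x_1: 7.2·4.9383 = 35.5556; share = 0.7407.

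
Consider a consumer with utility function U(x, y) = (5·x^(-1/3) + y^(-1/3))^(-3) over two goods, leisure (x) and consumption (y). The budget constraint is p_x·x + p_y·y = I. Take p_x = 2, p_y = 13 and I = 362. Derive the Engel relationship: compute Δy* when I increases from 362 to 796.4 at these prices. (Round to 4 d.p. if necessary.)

From the CES first-order condition, 5·(y/x)^(4/3) = p_x/p_y.
Hence y/x = ((1/5)·p_x/p_y)^(1/(4/3)), i.e. raised to the 0.75 power.
Substitute y = (y/x)·x into the budget: x* = I/(p_x + p_y·(y/x)).
Numerically y/x = 0.073466, so x* = 362/(2 + 13·0.073466) = 122.5017 and y* = 0.073466·122.5017 = 8.9997.
At I' = 796.4: y* = 19.7994. Change: 19.7994 − 8.9997 = 10.7997.

Δy* = 10.7997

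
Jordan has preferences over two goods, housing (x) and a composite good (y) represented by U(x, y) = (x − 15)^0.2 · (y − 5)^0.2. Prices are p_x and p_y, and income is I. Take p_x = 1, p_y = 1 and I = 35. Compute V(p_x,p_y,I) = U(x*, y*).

V = 2.2388

Discretionary income = 35 − 15·1 − 5·1 = 15; x* = 15 + 0.5·15/1 = 22.5; y* = 5 + 0.5·15/1 = 12.5.
Utility at the optimum: U(22.5, 12.5) = 2.2388.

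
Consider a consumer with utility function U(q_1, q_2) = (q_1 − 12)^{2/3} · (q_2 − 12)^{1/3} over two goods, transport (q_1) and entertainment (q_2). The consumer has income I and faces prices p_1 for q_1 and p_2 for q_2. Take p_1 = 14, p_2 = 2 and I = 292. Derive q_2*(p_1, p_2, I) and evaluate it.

q_2* = 28.6667

MRS = 2·(q_2−12)/(q_1−12). Tangency with p_1/p_2 gives q_2−12 = (1/2)·(p_1/p_2)·(q_1−12).
Substituting into the budget: q_1* = 12 + 2/3·(I − 12·p_1 − 12·p_2)/p_1, and q_2* = 12 + 1/3·(…)/p_2.
Discretionary income = 292 − 12·14 − 12·2 = 100; q_2* = 12 + 1/3·100/2 = 28.6667.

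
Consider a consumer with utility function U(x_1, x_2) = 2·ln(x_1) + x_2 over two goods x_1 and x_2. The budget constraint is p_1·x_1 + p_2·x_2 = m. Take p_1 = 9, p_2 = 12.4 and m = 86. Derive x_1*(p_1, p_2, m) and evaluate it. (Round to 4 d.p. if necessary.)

So x_1*(p_1,p_2) = 2·p_2/p_1, independent of income; and x_2* = (m − 2·p_2)/p_2.
At the given prices: x_1* = 2·12.4/9 = 2.7556.

x_1* = 2.7556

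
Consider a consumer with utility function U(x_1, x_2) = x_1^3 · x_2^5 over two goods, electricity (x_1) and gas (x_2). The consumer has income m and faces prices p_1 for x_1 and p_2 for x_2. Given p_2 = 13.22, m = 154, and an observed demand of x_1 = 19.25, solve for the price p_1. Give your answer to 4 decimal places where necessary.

The MRS is (3/5)·x_2/x_1. Set MRS = p_1/p_2.
Rearranging, p_2·x_2 = (5/3)·p_1·x_1. Substituting into the budget gives p_1·x_1·(1 + (5/3)) = m.
Demand: x_1*(p_1,p_2,m) = 0.375·m/p_1 and x_2* = 0.625·m/p_2.
Set x_1* = 19.25 in the demand function and solve for p_1: p_1 = 3.

p_1 = 3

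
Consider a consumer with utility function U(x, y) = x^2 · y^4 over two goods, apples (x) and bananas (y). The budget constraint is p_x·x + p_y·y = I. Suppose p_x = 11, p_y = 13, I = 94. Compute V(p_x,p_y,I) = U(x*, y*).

V = 4381.2779

Demand: x*(p_x,p_y,I) = 1/3·I/p_x and y* = 2/3·I/p_y.
At p_x=11, p_y=13, I=94: x* = 1/3·94/11 = 2.8485, y* = 4.8205.
Utility at the optimum: U(2.8485, 4.8205) = 4381.2779.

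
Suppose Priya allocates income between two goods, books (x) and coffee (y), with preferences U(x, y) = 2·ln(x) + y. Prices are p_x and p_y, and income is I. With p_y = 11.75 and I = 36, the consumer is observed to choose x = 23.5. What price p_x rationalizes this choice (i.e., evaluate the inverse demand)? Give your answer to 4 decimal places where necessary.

Set MRS = p_x/p_y: (2/x)/1 = p_x/p_y.
So x*(p_x,p_y) = 2·p_y/p_x, independent of income; and y* = (I − 2·p_y)/p_y.
Set x* = 23.5 in the demand function and solve for p_x: p_x = 1.

p_x = 1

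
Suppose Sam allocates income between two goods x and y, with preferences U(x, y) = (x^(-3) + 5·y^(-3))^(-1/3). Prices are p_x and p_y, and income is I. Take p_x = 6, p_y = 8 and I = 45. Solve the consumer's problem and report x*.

x* = 2.6266

MRS = MU_x/MU_y = (1/5)·(y/x)^(4). Set equal to p_x/p_y.
Hence y/x = (5·p_x/p_y)^(1/(4)), i.e. raised to the 0.25 power.
Substitute y = (y/x)·x into the budget: x* = I/(p_x + p_y·(y/x)).
Numerically y/x = 1.391579, so x* = 45/(6 + 8·1.391579) = 2.6266.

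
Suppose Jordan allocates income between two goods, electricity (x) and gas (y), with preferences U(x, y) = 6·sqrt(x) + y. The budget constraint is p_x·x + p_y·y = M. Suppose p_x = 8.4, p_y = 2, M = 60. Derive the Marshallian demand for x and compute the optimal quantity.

Set MRS = p_x/p_y: 3·x^(−1/2) = p_x/p_y.
Thus x* = (3·p_y/p_x)² — independent of M — with the rest of income spent on y.
Plugging in: x* = (3·2/8.4)² = 0.5102.

x* = 0.5102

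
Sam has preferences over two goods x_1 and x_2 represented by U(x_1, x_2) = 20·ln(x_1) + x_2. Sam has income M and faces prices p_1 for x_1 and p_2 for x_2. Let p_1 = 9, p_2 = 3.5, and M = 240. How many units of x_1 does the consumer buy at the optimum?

x_1* = 7.7778

MU_x_1 = 20/x_1, MU_x_2 = 1. Tangency: 20/x_1 = p_1/p_2.
So x_1*(p_1,p_2) = 20·p_2/p_1, independent of income; and x_2* = (M − 20·p_2)/p_2.
At the given prices: x_1* = 20·3.5/9 = 7.7778.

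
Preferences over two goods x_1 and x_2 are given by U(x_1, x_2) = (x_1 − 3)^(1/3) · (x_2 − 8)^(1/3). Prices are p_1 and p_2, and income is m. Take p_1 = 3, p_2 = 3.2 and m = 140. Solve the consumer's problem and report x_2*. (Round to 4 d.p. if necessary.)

Let x_1' = x_1−3, x_2' = x_2−8. MRS = x_2'/x_1' = p_1/p_2.
After buying the subsistence bundle (3, 8), a share 0.5 of the remaining income goes to x_1: x_1* = 3 + 0.5·(m − 3p_1 − 8p_2)/p_1.
Discretionary income = 140 − 3·3 − 8·3.2 = 105.4; x_2* = 8 + 0.5·105.4/3.2 = 24.4688.

x_2* = 24.4688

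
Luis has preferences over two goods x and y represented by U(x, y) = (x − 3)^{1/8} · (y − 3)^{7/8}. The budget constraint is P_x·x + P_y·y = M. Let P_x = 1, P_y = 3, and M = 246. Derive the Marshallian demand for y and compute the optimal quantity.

y* = 71.25

After buying the subsistence bundle (3, 3), a share 0.125 of the remaining income goes to x: x* = 3 + 0.125·(M − 3P_x − 3P_y)/P_x.
Discretionary income = 246 − 3·1 − 3·3 = 234; y* = 3 + 0.875·234/3 = 71.25.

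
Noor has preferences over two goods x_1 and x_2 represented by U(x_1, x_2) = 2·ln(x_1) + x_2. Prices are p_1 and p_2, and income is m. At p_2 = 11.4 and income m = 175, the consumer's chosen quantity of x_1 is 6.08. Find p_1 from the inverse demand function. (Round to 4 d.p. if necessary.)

p_1 = 3.75

MU_x_1 = 2/x_1, MU_x_2 = 1. Tangency: 2/x_1 = p_1/p_2.
So x_1*(p_1,p_2) = 2·p_2/p_1, independent of income; and x_2* = (m − 2·p_2)/p_2.
Set x_1* = 6.08 in the demand function and solve for p_1: p_1 = 3.75.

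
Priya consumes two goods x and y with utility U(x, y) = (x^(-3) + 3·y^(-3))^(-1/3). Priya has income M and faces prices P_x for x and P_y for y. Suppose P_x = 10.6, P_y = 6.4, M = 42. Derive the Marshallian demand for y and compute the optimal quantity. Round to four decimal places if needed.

y* = 3.1112

Numerically y/x = 1.493007, so x* = 42/(10.6 + 6.4·1.493007) = 2.0838 and y* = 1.493007·2.0838 = 3.1112.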